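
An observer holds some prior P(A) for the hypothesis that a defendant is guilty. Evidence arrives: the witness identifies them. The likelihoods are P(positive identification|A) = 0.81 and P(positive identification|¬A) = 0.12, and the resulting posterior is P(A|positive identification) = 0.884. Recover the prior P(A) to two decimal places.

P(A) = 0.53

Bayes' rule in odds form gives O(A|E) = O(A)·[P(E|A)/P(E|¬A)], hence O(A) = O(A|E)/LR.
Posterior odds = 0.884/(1−0.884) = 7.6207. LR = 0.81/0.12 = 6.7500.
Prior odds = 7.6207/6.7500 = 1.1290, so P(A) = 1.1290/(1+1.1290) ≈ 0.53.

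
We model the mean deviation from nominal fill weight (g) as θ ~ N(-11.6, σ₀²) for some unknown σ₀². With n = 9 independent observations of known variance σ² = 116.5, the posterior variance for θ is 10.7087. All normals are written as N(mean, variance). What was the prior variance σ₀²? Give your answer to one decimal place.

σ₀² = 62.0

Posterior precision equals prior precision plus data precision: 1/σ_n² = 1/σ₀² + n/σ².
So 1/σ₀² = 1/10.7087 − 9/116.5 = 0.093382 − 0.077253 = 0.016129.
Hence σ₀² = 1/0.016129 ≈ 62.0.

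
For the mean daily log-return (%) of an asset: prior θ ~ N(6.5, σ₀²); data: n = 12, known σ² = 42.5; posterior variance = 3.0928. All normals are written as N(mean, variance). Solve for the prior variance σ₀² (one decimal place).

For the Normal–Normal model with known σ², precisions add: τ_n = τ₀ + n/σ².
So 1/σ₀² = 1/3.0928 − 12/42.5 = 0.323332 − 0.282353 = 0.040979.
Hence σ₀² = 1/0.040979 ≈ 24.4.

σ₀² = 24.4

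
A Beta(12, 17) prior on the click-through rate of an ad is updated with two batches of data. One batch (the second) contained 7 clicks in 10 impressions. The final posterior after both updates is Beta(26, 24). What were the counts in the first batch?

7 clicks and 4 non-clicks

Sequential conjugate updates are equivalent to a single update on the pooled data, so total successes = posterior α − prior α and total failures = posterior β − prior β.
Total across both batches: 26−12=14 clicks, 24−17=7 non-clicks.
Subtract the second batch: 14−7=7 clicks and 7−3=4 non-clicks.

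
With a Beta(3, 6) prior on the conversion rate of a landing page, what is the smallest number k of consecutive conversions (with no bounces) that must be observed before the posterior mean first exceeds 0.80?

k = 22

After k conversions and 0 bounces the posterior is Beta(3+k, 6), with mean (3+k)/(3+6+k).
Set (3+k)/(9+k) > 0.80 and solve: k > (0.80·9 − 3)/(1 − 0.80) = 21.000.
The smallest integer exceeding 21.000 is 22, and checking k=22: (25)/(31) = 0.8065 > 0.80.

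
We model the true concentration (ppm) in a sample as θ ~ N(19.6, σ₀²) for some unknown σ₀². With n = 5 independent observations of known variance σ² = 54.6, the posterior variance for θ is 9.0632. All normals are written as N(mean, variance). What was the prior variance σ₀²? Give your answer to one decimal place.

σ₀² = 53.3

Posterior precision equals prior precision plus data precision: 1/σ_n² = 1/σ₀² + n/σ².
So 1/σ₀² = 1/9.0632 − 5/54.6 = 0.110336 − 0.091575 = 0.018761.
Hence σ₀² = 1/0.018761 ≈ 53.3.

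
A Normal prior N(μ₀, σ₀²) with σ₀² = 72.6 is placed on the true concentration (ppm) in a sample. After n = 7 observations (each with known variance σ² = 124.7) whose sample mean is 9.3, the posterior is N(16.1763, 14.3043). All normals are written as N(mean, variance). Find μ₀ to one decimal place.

With known observation variance, the Normal–Normal posterior has precision τ_n = τ₀ + n/σ² and mean μ_n = (τ₀μ₀ + (n/σ²)x̄)/τ_n.
Here τ₀ = 1/72.6 = 0.013774 and τ_data = 7/124.7 = 0.056135, so τ_n = 0.069909.
Rearranging for μ₀: μ₀ = (μ_n·τ_n − τ_data·x̄)/τ₀ = (16.1763·0.069909 − 0.056135·9.3) / 0.013774 = 0.608813/0.013774 ≈ 44.2.

μ₀ = 44.2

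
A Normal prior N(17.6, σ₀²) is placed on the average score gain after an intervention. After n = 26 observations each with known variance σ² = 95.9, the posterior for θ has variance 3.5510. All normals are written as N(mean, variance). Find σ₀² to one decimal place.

σ₀² = 95.3

For the Normal–Normal model with known σ², precisions add: τ_n = τ₀ + n/σ².
So 1/σ₀² = 1/3.5510 − 26/95.9 = 0.281611 − 0.271116 = 0.010495.
Hence σ₀² = 1/0.010495 ≈ 95.3.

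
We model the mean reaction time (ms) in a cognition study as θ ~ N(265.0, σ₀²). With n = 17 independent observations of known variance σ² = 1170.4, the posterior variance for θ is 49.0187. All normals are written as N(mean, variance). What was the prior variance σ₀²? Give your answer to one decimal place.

Posterior precision equals prior precision plus data precision: 1/σ_n² = 1/σ₀² + n/σ².
So 1/σ₀² = 1/49.0187 − 17/1170.4 = 0.020400 − 0.014525 = 0.005875.
Hence σ₀² = 1/0.005875 ≈ 170.2.

σ₀² = 170.2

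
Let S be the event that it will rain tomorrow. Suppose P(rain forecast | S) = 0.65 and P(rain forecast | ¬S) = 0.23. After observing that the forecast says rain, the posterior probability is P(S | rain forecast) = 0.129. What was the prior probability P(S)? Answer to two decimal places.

P(S) = 0.05

In odds form, posterior odds = prior odds × likelihood ratio, so prior odds = posterior odds ÷ LR.
Posterior odds = 0.129/(1−0.129) = 0.1481. LR = 0.65/0.23 = 2.8261.
Prior odds = 0.1481/2.8261 = 0.0524, so P(S) = 0.0524/(1+0.0524) ≈ 0.05.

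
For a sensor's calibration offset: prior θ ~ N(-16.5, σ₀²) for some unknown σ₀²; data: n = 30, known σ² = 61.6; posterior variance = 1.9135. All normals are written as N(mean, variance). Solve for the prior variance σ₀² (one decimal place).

Posterior precision equals prior precision plus data precision: 1/σ_n² = 1/σ₀² + n/σ².
So 1/σ₀² = 1/1.9135 − 30/61.6 = 0.522603 − 0.487013 = 0.035590.
Hence σ₀² = 1/0.035590 ≈ 28.1.

σ₀² = 28.1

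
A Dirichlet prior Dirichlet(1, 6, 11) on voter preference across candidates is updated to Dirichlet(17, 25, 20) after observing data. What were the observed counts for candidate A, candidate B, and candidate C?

For a Dirichlet(α) prior with multinomial counts c, the posterior is Dirichlet(α + c) componentwise.
Counts are posterior − prior componentwise: 17−1=16, 25−6=19, 20−11=9.

counts (16, 19, 9)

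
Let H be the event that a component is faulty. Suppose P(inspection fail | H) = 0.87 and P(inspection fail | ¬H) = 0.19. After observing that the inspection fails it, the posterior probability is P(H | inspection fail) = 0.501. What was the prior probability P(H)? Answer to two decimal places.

P(H) = 0.18

In odds form, posterior odds = prior odds × likelihood ratio, so prior odds = posterior odds ÷ LR.
Posterior odds = 0.501/(1−0.501) = 1.0040. LR = 0.87/0.19 = 4.5789.
Prior odds = 1.0040/4.5789 = 0.2193, so P(H) = 0.2193/(1+0.2193) ≈ 0.18.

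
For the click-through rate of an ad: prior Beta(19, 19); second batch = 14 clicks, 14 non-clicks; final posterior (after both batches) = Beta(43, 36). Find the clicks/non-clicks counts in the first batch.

Sequential conjugate updates are equivalent to a single update on the pooled data, so total successes = posterior α − prior α and total failures = posterior β − prior β.
Total across both batches: 43−19=24 clicks, 36−19=17 non-clicks.
Subtract the second batch: 24−14=10 clicks and 17−14=3 non-clicks.

10 clicks and 3 non-clicks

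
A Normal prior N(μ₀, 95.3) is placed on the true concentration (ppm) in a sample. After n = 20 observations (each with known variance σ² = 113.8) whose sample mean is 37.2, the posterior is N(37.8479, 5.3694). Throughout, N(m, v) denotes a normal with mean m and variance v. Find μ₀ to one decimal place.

μ₀ = 48.7

With known observation variance, the Normal–Normal posterior has precision τ_n = τ₀ + n/σ² and mean μ_n = (τ₀μ₀ + (n/σ²)x̄)/τ_n.
Here τ₀ = 1/95.3 = 0.010493 and τ_data = 20/113.8 = 0.175747, so τ_n = 0.186240.
Rearranging for μ₀: μ₀ = (μ_n·τ_n − τ_data·x̄)/τ₀ = (37.8479·0.186240 − 0.175747·37.2) / 0.010493 = 0.511004/0.010493 ≈ 48.7.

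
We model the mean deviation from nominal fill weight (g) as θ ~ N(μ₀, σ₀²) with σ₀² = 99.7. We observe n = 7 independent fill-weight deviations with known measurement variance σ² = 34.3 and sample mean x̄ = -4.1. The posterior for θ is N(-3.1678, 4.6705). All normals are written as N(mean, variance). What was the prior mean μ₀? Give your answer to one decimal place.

With known observation variance, the Normal–Normal posterior has precision τ_n = τ₀ + n/σ² and mean μ_n = (τ₀μ₀ + (n/σ²)x̄)/τ_n.
Here τ₀ = 1/99.7 = 0.010030 and τ_data = 7/34.3 = 0.204082, so τ_n = 0.214112.
Rearranging for μ₀: μ₀ = (μ_n·τ_n − τ_data·x̄)/τ₀ = (-3.1678·0.214112 − 0.204082·-4.1) / 0.010030 = 0.158472/0.010030 ≈ 15.8.

μ₀ = 15.8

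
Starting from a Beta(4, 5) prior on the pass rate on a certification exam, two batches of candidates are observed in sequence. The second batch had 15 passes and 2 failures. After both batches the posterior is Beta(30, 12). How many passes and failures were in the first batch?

Because Beta–binomial updating is additive in the counts, the combined data contributed (α_post−α_prior, β_post−β_prior) successes and failures.
Total across both batches: 30−4=26 passes, 12−5=7 failures.
Subtract the second batch: 26−15=11 passes and 7−2=5 failures.

11 passes and 5 failures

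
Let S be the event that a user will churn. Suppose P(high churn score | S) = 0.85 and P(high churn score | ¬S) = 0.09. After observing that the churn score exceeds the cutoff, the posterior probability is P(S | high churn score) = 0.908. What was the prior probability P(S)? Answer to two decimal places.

P(S) = 0.51

In odds form, posterior odds = prior odds × likelihood ratio, so prior odds = posterior odds ÷ LR.
Posterior odds = 0.908/(1−0.908) = 9.8696. LR = 0.85/0.09 = 9.4444.
Prior odds = 9.8696/9.4444 = 1.0450, so P(S) = 1.0450/(1+1.0450) ≈ 0.51.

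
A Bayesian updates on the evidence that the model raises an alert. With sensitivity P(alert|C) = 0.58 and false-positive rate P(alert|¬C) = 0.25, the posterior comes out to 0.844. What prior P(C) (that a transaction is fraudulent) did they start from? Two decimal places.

P(C) = 0.70

Bayes' rule in odds form gives O(C|E) = O(C)·[P(E|C)/P(E|¬C)], hence O(C) = O(C|E)/LR.
Posterior odds = 0.844/(1−0.844) = 5.4103. LR = 0.58/0.25 = 2.3200.
Prior odds = 5.4103/2.3200 = 2.3320, so P(C) = 2.3320/(1+2.3320) ≈ 0.70.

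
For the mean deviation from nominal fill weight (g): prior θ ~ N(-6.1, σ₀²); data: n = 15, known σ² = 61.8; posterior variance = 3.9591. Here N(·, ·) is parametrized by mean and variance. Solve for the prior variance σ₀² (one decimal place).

σ₀² = 101.4

Posterior precision equals prior precision plus data precision: 1/σ_n² = 1/σ₀² + n/σ².
So 1/σ₀² = 1/3.9591 − 15/61.8 = 0.252583 − 0.242718 = 0.009865.
Hence σ₀² = 1/0.009865 ≈ 101.4.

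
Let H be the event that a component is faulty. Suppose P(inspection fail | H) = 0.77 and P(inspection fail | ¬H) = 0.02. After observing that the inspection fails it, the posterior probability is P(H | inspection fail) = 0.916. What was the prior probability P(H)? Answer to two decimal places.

In odds form, posterior odds = prior odds × likelihood ratio, so prior odds = posterior odds ÷ LR.
Posterior odds = 0.916/(1−0.916) = 10.9048. LR = 0.77/0.02 = 38.5000.
Prior odds = 10.9048/38.5000 = 0.2832, so P(H) = 0.2832/(1+0.2832) ≈ 0.22.

P(H) = 0.22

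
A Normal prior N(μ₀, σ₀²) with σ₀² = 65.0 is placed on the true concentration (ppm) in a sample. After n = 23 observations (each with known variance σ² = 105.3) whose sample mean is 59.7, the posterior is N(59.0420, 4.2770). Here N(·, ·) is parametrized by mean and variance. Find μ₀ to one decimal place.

The posterior mean is a precision-weighted average: μ_n = (τ₀μ₀ + τ_data·x̄)/(τ₀+τ_data), with τ₀=1/σ₀² and τ_data=n/σ².
Here τ₀ = 1/65.0 = 0.015385 and τ_data = 23/105.3 = 0.218424, so τ_n = 0.233809.
Rearranging for μ₀: μ₀ = (μ_n·τ_n − τ_data·x̄)/τ₀ = (59.0420·0.233809 − 0.218424·59.7) / 0.015385 = 0.764638/0.015385 ≈ 49.7.

μ₀ = 49.7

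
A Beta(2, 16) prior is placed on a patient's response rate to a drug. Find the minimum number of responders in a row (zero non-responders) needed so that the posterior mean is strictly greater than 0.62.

After k responders and 0 non-responders the posterior is Beta(2+k, 16), with mean (2+k)/(2+16+k).
Set (2+k)/(18+k) > 0.62 and solve: k > (0.62·18 − 2)/(1 − 0.62) = 24.105.
The smallest integer exceeding 24.105 is 25, and checking k=25: (27)/(43) = 0.6279 > 0.62.

k = 25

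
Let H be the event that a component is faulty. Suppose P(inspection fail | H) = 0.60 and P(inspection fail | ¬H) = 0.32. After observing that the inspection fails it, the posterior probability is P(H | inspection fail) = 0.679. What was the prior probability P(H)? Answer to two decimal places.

In odds form, posterior odds = prior odds × likelihood ratio, so prior odds = posterior odds ÷ LR.
Posterior odds = 0.679/(1−0.679) = 2.1153. LR = 0.60/0.32 = 1.8750.
Prior odds = 2.1153/1.8750 = 1.1282, so P(H) = 1.1282/(1+1.1282) ≈ 0.53.

P(H) = 0.53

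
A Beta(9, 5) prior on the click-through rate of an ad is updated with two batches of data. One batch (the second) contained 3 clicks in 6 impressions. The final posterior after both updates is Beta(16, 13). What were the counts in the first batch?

Sequential conjugate updates are equivalent to a single update on the pooled data, so total successes = posterior α − prior α and total failures = posterior β − prior β.
Total across both batches: 16−9=7 clicks, 13−5=8 non-clicks.
Subtract the second batch: 7−3=4 clicks and 8−3=5 non-clicks.

4 clicks and 5 non-clicks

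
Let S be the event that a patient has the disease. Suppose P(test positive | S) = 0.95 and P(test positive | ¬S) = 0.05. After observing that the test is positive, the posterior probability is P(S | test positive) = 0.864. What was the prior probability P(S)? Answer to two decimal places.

Bayes' rule in odds form gives O(S|E) = O(S)·[P(E|S)/P(E|¬S)], hence O(S) = O(S|E)/LR.
Posterior odds = 0.864/(1−0.864) = 6.3529. LR = 0.95/0.05 = 19.0000.
Prior odds = 6.3529/19.0000 = 0.3344, so P(S) = 0.3344/(1+0.3344) ≈ 0.25.

P(S) = 0.25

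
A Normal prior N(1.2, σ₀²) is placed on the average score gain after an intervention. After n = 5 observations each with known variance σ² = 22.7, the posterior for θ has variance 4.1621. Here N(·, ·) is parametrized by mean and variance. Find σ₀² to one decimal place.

σ₀² = 50.0

For the Normal–Normal model with known σ², precisions add: τ_n = τ₀ + n/σ².
So 1/σ₀² = 1/4.1621 − 5/22.7 = 0.240263 − 0.220264 = 0.019999.
Hence σ₀² = 1/0.019999 ≈ 50.0.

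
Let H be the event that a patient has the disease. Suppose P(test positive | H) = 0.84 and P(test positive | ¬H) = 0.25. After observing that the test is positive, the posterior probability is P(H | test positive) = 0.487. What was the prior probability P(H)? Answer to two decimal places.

P(H) = 0.22

In odds form, posterior odds = prior odds × likelihood ratio, so prior odds = posterior odds ÷ LR.
Posterior odds = 0.487/(1−0.487) = 0.9493. LR = 0.84/0.25 = 3.3600.
Prior odds = 0.9493/3.3600 = 0.2825, so P(H) = 0.2825/(1+0.2825) ≈ 0.22.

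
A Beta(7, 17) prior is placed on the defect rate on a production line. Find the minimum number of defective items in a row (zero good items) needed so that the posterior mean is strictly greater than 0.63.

k = 22

After k defective items and 0 good items the posterior is Beta(7+k, 17), with mean (7+k)/(7+17+k).
Set (7+k)/(24+k) > 0.63 and solve: k > (0.63·24 − 7)/(1 − 0.63) = 21.946.
The smallest integer exceeding 21.946 is 22, and checking k=22: (29)/(46) = 0.6304 > 0.63.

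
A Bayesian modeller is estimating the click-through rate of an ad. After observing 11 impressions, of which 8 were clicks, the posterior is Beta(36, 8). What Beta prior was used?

Under Beta–binomial conjugacy the posterior parameters are (α+s, β+f).
Subtract the data counts: 36−8=28, 8−3=5.

Beta(28, 5)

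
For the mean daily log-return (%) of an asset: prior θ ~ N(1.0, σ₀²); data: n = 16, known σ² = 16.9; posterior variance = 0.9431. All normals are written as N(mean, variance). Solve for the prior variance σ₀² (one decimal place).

For the Normal–Normal model with known σ², precisions add: τ_n = τ₀ + n/σ².
So 1/σ₀² = 1/0.9431 − 16/16.9 = 1.060333 − 0.946746 = 0.113587.
Hence σ₀² = 1/0.113587 ≈ 8.8.

σ₀² = 8.8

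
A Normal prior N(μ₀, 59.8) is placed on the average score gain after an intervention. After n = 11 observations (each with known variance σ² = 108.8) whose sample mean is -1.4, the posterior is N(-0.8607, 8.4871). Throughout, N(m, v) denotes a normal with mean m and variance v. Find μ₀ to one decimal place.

With known observation variance, the Normal–Normal posterior has precision τ_n = τ₀ + n/σ² and mean μ_n = (τ₀μ₀ + (n/σ²)x̄)/τ_n.
Here τ₀ = 1/59.8 = 0.016722 and τ_data = 11/108.8 = 0.101103, so τ_n = 0.117825.
Rearranging for μ₀: μ₀ = (μ_n·τ_n − τ_data·x̄)/τ₀ = (-0.8607·0.117825 − 0.101103·-1.4) / 0.016722 = 0.040132/0.016722 ≈ 2.4.

μ₀ = 2.4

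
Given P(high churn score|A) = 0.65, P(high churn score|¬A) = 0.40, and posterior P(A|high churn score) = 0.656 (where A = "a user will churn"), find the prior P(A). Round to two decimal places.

Bayes' rule in odds form gives O(A|E) = O(A)·[P(E|A)/P(E|¬A)], hence O(A) = O(A|E)/LR.
Posterior odds = 0.656/(1−0.656) = 1.9070. LR = 0.65/0.40 = 1.6250.
Prior odds = 1.9070/1.6250 = 1.1735, so P(A) = 1.1735/(1+1.1735) ≈ 0.54.

P(A) = 0.54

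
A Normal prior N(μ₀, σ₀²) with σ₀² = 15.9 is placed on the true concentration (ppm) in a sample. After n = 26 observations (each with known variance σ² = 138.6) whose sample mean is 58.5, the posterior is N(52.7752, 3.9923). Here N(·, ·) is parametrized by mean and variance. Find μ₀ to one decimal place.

μ₀ = 35.7

The posterior mean is a precision-weighted average: μ_n = (τ₀μ₀ + τ_data·x̄)/(τ₀+τ_data), with τ₀=1/σ₀² and τ_data=n/σ².
Here τ₀ = 1/15.9 = 0.062893 and τ_data = 26/138.6 = 0.187590, so τ_n = 0.250483.
Rearranging for μ₀: μ₀ = (μ_n·τ_n − τ_data·x̄)/τ₀ = (52.7752·0.250483 − 0.187590·58.5) / 0.062893 = 2.245275/0.062893 ≈ 35.7.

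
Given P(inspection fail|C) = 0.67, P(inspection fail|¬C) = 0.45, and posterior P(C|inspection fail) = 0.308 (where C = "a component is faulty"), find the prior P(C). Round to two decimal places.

P(C) = 0.23

In odds form, posterior odds = prior odds × likelihood ratio, so prior odds = posterior odds ÷ LR.
Posterior odds = 0.308/(1−0.308) = 0.4451. LR = 0.67/0.45 = 1.4889.
Prior odds = 0.4451/1.4889 = 0.2989, so P(C) = 0.2989/(1+0.2989) ≈ 0.23.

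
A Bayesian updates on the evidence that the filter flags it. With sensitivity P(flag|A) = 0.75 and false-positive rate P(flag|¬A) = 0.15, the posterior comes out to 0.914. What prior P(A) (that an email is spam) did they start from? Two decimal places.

In odds form, posterior odds = prior odds × likelihood ratio, so prior odds = posterior odds ÷ LR.
Posterior odds = 0.914/(1−0.914) = 10.6279. LR = 0.75/0.15 = 5.0000.
Prior odds = 10.6279/5.0000 = 2.1256, so P(A) = 2.1256/(1+2.1256) ≈ 0.68.

P(A) = 0.68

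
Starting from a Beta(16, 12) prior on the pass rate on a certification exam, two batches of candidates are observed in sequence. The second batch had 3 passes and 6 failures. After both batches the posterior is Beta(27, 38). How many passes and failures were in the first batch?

8 passes and 20 failures

Because Beta–binomial updating is additive in the counts, the combined data contributed (α_post−α_prior, β_post−β_prior) successes and failures.
Total across both batches: 27−16=11 passes, 38−12=26 failures.
Subtract the second batch: 11−3=8 passes and 26−6=20 failures.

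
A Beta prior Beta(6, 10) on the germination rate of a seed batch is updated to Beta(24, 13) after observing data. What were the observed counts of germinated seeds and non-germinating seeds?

18 germinated seeds and 3 non-germinating seeds

A Beta(a, b) prior with s successes and f failures in binomial data gives a Beta(a+s, b+f) posterior.
So s = 24 − 6 = 18 and f = 13 − 10 = 3.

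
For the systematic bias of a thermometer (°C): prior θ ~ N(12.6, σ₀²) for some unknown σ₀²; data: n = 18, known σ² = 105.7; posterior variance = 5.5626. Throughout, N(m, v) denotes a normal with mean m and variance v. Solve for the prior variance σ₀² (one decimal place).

For the Normal–Normal model with known σ², precisions add: τ_n = τ₀ + n/σ².
So 1/σ₀² = 1/5.5626 − 18/105.7 = 0.179772 − 0.170293 = 0.009479.
Hence σ₀² = 1/0.009479 ≈ 105.5.

σ₀² = 105.5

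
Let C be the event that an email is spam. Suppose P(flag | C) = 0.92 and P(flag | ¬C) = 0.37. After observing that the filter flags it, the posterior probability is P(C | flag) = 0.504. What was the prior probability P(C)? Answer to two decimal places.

Bayes' rule in odds form gives O(C|E) = O(C)·[P(E|C)/P(E|¬C)], hence O(C) = O(C|E)/LR.
Posterior odds = 0.504/(1−0.504) = 1.0161. LR = 0.92/0.37 = 2.4865.
Prior odds = 1.0161/2.4865 = 0.4086, so P(C) = 0.4086/(1+0.4086) ≈ 0.29.

P(C) = 0.29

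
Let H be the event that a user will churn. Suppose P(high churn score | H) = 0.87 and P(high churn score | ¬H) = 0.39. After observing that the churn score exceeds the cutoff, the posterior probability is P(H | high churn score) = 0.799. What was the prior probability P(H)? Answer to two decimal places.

P(H) = 0.64

Bayes' rule in odds form gives O(H|E) = O(H)·[P(E|H)/P(E|¬H)], hence O(H) = O(H|E)/LR.
Posterior odds = 0.799/(1−0.799) = 3.9751. LR = 0.87/0.39 = 2.2308.
Prior odds = 3.9751/2.2308 = 1.7819, so P(H) = 1.7819/(1+1.7819) ≈ 0.64.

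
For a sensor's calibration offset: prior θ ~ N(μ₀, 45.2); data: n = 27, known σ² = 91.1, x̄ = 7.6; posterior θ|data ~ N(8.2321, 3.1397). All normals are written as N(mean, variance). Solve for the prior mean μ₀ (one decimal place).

With known observation variance, the Normal–Normal posterior has precision τ_n = τ₀ + n/σ² and mean μ_n = (τ₀μ₀ + (n/σ²)x̄)/τ_n.
Here τ₀ = 1/45.2 = 0.022124 and τ_data = 27/91.1 = 0.296378, so τ_n = 0.318502.
Rearranging for μ₀: μ₀ = (μ_n·τ_n − τ_data·x̄)/τ₀ = (8.2321·0.318502 − 0.296378·7.6) / 0.022124 = 0.369468/0.022124 ≈ 16.7.

μ₀ = 16.7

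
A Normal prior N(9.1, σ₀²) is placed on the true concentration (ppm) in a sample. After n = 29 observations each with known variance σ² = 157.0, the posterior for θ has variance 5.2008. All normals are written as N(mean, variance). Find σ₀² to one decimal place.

Posterior precision equals prior precision plus data precision: 1/σ_n² = 1/σ₀² + n/σ².
So 1/σ₀² = 1/5.2008 − 29/157.0 = 0.192278 − 0.184713 = 0.007565.
Hence σ₀² = 1/0.007565 ≈ 132.2.

σ₀² = 132.2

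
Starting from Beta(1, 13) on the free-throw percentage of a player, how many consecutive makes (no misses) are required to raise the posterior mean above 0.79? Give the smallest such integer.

k = 48

After k makes and 0 misses the posterior is Beta(1+k, 13), with mean (1+k)/(1+13+k).
Set (1+k)/(14+k) > 0.79 and solve: k > (0.79·14 − 1)/(1 − 0.79) = 47.905.
The smallest integer exceeding 47.905 is 48.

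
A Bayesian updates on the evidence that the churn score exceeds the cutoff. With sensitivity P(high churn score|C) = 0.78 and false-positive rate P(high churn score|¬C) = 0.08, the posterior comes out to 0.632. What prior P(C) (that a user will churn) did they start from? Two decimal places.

Bayes' rule in odds form gives O(C|E) = O(C)·[P(E|C)/P(E|¬C)], hence O(C) = O(C|E)/LR.
Posterior odds = 0.632/(1−0.632) = 1.7174. LR = 0.78/0.08 = 9.7500.
Prior odds = 1.7174/9.7500 = 0.1761, so P(C) = 0.1761/(1+0.1761) ≈ 0.15.

P(C) = 0.15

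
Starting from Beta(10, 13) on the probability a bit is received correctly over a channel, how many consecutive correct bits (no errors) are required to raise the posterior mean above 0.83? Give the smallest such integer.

k = 54

After k correct bits and 0 errors the posterior is Beta(10+k, 13), with mean (10+k)/(10+13+k).
Set (10+k)/(23+k) > 0.83 and solve: k > (0.83·23 − 10)/(1 − 0.83) = 53.471.
The smallest integer exceeding 53.471 is 54, and checking k=54: (64)/(77) = 0.8312 > 0.83.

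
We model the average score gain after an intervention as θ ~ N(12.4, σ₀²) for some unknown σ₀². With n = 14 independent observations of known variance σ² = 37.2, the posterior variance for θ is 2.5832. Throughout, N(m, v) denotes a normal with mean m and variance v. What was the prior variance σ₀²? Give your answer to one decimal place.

For the Normal–Normal model with known σ², precisions add: τ_n = τ₀ + n/σ².
So 1/σ₀² = 1/2.5832 − 14/37.2 = 0.387117 − 0.376344 = 0.010773.
Hence σ₀² = 1/0.010773 ≈ 92.8.

σ₀² = 92.8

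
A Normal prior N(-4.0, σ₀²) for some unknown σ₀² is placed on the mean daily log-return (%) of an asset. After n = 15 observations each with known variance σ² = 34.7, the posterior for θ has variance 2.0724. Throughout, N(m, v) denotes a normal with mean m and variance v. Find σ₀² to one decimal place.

For the Normal–Normal model with known σ², precisions add: τ_n = τ₀ + n/σ².
So 1/σ₀² = 1/2.0724 − 15/34.7 = 0.482532 − 0.432277 = 0.050255.
Hence σ₀² = 1/0.050255 ≈ 19.9.

σ₀² = 19.9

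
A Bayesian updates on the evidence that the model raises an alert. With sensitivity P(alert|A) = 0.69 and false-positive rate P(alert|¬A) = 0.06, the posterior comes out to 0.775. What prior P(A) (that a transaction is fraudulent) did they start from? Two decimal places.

P(A) = 0.23

In odds form, posterior odds = prior odds × likelihood ratio, so prior odds = posterior odds ÷ LR.
Posterior odds = 0.775/(1−0.775) = 3.4444. LR = 0.69/0.06 = 11.5000.
Prior odds = 3.4444/11.5000 = 0.2995, so P(A) = 0.2995/(1+0.2995) ≈ 0.23.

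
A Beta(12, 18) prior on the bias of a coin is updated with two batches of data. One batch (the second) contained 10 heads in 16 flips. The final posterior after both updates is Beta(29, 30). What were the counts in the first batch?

Because Beta–binomial updating is additive in the counts, the combined data contributed (α_post−α_prior, β_post−β_prior) successes and failures.
Total across both batches: 29−12=17 heads, 30−18=12 tails.
Subtract the second batch: 17−10=7 heads and 12−6=6 tails.

7 heads and 6 tails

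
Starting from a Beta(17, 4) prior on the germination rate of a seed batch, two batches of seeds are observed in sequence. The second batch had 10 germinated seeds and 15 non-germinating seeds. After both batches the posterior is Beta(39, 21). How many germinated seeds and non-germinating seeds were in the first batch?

12 germinated seeds and 2 non-germinating seeds

Sequential conjugate updates are equivalent to a single update on the pooled data, so total successes = posterior α − prior α and total failures = posterior β − prior β.
Total across both batches: 39−17=22 germinated seeds, 21−4=17 non-germinating seeds.
Subtract the second batch: 22−10=12 germinated seeds and 17−15=2 non-germinating seeds.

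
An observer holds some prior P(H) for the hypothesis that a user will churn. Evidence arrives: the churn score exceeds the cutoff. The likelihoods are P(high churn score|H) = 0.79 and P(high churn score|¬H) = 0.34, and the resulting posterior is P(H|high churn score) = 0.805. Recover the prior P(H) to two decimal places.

Bayes' rule in odds form gives O(H|E) = O(H)·[P(E|H)/P(E|¬H)], hence O(H) = O(H|E)/LR.
Posterior odds = 0.805/(1−0.805) = 4.1282. LR = 0.79/0.34 = 2.3235.
Prior odds = 4.1282/2.3235 = 1.7767, so P(H) = 1.7767/(1+1.7767) ≈ 0.64.

P(H) = 0.64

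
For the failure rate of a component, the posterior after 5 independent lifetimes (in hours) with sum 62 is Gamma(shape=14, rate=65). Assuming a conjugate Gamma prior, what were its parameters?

Gamma(shape=9, rate=3)

For an exponential likelihood with a Gamma(α, β) prior on the rate, n observations with total T give posterior Gamma(α+n, β+T).
So α = 14 − 5 = 9 and β = 65 − 62 = 3.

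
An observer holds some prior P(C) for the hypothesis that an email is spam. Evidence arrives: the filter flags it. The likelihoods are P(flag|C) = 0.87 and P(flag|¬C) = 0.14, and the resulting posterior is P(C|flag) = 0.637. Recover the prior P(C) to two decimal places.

P(C) = 0.22

In odds form, posterior odds = prior odds × likelihood ratio, so prior odds = posterior odds ÷ LR.
Posterior odds = 0.637/(1−0.637) = 1.7548. LR = 0.87/0.14 = 6.2143.
Prior odds = 1.7548/6.2143 = 0.2824, so P(C) = 0.2824/(1+0.2824) ≈ 0.22.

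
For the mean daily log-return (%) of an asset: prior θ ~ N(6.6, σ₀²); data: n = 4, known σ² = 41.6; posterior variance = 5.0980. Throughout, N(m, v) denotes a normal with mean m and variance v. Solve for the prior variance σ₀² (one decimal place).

Posterior precision equals prior precision plus data precision: 1/σ_n² = 1/σ₀² + n/σ².
So 1/σ₀² = 1/5.0980 − 4/41.6 = 0.196155 − 0.096154 = 0.100001.
Hence σ₀² = 1/0.100001 ≈ 10.0.

σ₀² = 10.0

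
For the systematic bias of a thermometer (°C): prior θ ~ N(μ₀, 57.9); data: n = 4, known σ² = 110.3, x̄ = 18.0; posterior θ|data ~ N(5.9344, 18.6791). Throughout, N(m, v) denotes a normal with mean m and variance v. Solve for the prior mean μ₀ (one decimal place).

With known observation variance, the Normal–Normal posterior has precision τ_n = τ₀ + n/σ² and mean μ_n = (τ₀μ₀ + (n/σ²)x̄)/τ_n.
Here τ₀ = 1/57.9 = 0.017271 and τ_data = 4/110.3 = 0.036265, so τ_n = 0.053536.
Rearranging for μ₀: μ₀ = (μ_n·τ_n − τ_data·x̄)/τ₀ = (5.9344·0.053536 − 0.036265·18.0) / 0.017271 = -0.335066/0.017271 ≈ -19.4.

μ₀ = -19.4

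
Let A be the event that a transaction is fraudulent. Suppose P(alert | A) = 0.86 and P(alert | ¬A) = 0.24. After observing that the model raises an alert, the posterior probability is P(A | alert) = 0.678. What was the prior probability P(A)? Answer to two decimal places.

In odds form, posterior odds = prior odds × likelihood ratio, so prior odds = posterior odds ÷ LR.
Posterior odds = 0.678/(1−0.678) = 2.1056. LR = 0.86/0.24 = 3.5833.
Prior odds = 2.1056/3.5833 = 0.5876, so P(A) = 0.5876/(1+0.5876) ≈ 0.37.

P(A) = 0.37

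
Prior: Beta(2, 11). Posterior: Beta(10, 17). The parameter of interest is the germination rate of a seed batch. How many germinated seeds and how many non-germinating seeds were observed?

8 germinated seeds and 6 non-germinating seeds

Beta is conjugate to the binomial likelihood: posterior = Beta(α+s, β+f).
Match parameters: s=10−2=8, f=17−11=6.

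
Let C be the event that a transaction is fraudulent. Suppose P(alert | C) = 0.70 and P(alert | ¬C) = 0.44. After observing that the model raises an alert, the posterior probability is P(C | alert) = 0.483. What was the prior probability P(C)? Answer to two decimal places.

P(C) = 0.37

In odds form, posterior odds = prior odds × likelihood ratio, so prior odds = posterior odds ÷ LR.
Posterior odds = 0.483/(1−0.483) = 0.9342. LR = 0.70/0.44 = 1.5909.
Prior odds = 0.9342/1.5909 = 0.5872, so P(C) = 0.5872/(1+0.5872) ≈ 0.37.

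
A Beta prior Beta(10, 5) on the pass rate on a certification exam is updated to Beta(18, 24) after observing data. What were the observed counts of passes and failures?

8 passes and 19 failures

A Beta(a, b) prior with s successes and f failures in binomial data gives a Beta(a+s, b+f) posterior.
Match parameters: s=18−10=8, f=24−5=19.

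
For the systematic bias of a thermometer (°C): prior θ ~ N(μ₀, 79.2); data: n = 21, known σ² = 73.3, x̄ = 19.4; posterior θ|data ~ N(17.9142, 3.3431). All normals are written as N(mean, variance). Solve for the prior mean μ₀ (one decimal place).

The posterior mean is a precision-weighted average: μ_n = (τ₀μ₀ + τ_data·x̄)/(τ₀+τ_data), with τ₀=1/σ₀² and τ_data=n/σ².
Here τ₀ = 1/79.2 = 0.012626 and τ_data = 21/73.3 = 0.286494, so τ_n = 0.299120.
Rearranging for μ₀: μ₀ = (μ_n·τ_n − τ_data·x̄)/τ₀ = (17.9142·0.299120 − 0.286494·19.4) / 0.012626 = -0.199488/0.012626 ≈ -15.8.

μ₀ = -15.8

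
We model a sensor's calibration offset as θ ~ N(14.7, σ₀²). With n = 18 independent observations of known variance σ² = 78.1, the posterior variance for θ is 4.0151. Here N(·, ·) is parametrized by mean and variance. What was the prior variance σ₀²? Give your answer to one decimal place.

σ₀² = 53.8

Posterior precision equals prior precision plus data precision: 1/σ_n² = 1/σ₀² + n/σ².
So 1/σ₀² = 1/4.0151 − 18/78.1 = 0.249060 − 0.230474 = 0.018586.
Hence σ₀² = 1/0.018586 ≈ 53.8.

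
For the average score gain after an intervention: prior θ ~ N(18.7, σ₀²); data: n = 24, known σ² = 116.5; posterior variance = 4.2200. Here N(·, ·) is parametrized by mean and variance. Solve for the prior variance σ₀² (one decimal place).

σ₀² = 32.3

Posterior precision equals prior precision plus data precision: 1/σ_n² = 1/σ₀² + n/σ².
So 1/σ₀² = 1/4.2200 − 24/116.5 = 0.236967 − 0.206009 = 0.030958.
Hence σ₀² = 1/0.030958 ≈ 32.3.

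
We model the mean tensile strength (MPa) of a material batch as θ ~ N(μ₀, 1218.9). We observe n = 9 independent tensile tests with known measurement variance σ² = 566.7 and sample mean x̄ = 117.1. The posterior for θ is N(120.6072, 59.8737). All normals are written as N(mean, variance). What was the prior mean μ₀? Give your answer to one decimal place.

μ₀ = 188.5

With known observation variance, the Normal–Normal posterior has precision τ_n = τ₀ + n/σ² and mean μ_n = (τ₀μ₀ + (n/σ²)x̄)/τ_n.
Here τ₀ = 1/1218.9 = 0.000820 and τ_data = 9/566.7 = 0.015881, so τ_n = 0.016701.
Rearranging for μ₀: μ₀ = (μ_n·τ_n − τ_data·x̄)/τ₀ = (120.6072·0.016701 − 0.015881·117.1) / 0.000820 = 0.154596/0.000820 ≈ 188.5.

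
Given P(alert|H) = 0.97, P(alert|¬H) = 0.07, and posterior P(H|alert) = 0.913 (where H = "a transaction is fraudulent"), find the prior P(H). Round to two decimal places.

In odds form, posterior odds = prior odds × likelihood ratio, so prior odds = posterior odds ÷ LR.
Posterior odds = 0.913/(1−0.913) = 10.4943. LR = 0.97/0.07 = 13.8571.
Prior odds = 10.4943/13.8571 = 0.7573, so P(H) = 0.7573/(1+0.7573) ≈ 0.43.

P(H) = 0.43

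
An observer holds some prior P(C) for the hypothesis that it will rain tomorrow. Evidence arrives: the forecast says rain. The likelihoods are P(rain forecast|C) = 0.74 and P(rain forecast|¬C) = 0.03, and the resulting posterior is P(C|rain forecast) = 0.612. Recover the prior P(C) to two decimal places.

In odds form, posterior odds = prior odds × likelihood ratio, so prior odds = posterior odds ÷ LR.
Posterior odds = 0.612/(1−0.612) = 1.5773. LR = 0.74/0.03 = 24.6667.
Prior odds = 1.5773/24.6667 = 0.0639, so P(C) = 0.0639/(1+0.0639) ≈ 0.06.

P(C) = 0.06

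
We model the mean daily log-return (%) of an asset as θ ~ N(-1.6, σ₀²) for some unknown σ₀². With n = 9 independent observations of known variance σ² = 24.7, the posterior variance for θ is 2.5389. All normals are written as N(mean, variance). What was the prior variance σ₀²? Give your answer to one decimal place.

For the Normal–Normal model with known σ², precisions add: τ_n = τ₀ + n/σ².
So 1/σ₀² = 1/2.5389 − 9/24.7 = 0.393871 − 0.364372 = 0.029499.
Hence σ₀² = 1/0.029499 ≈ 33.9.

σ₀² = 33.9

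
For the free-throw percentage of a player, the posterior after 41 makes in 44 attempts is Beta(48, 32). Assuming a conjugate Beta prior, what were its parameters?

Beta(7, 29)

Under Beta–binomial conjugacy the posterior parameters are (α+s, β+f).
So α = 48 − 41 = 7 and β = 32 − 3 = 29.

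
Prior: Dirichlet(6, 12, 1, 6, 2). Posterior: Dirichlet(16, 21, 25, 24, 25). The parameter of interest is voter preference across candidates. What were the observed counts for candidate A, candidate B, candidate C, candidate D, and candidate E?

For a Dirichlet(α) prior with multinomial counts c, the posterior is Dirichlet(α + c) componentwise.
Counts are posterior − prior componentwise: 16−6=10, 21−12=9, 25−1=24, 24−6=18, 25−2=23.

counts (10, 9, 24, 18, 23)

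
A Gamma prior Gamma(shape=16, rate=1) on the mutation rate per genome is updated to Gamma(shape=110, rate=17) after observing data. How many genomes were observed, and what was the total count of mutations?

n = 16 genomes with total 94 mutations

Gamma–Poisson conjugacy: posterior shape = α + Σxᵢ, posterior rate = β + n.
Matching: Σxᵢ = 110 − 16 = 94 and n = 17 − 1 = 16.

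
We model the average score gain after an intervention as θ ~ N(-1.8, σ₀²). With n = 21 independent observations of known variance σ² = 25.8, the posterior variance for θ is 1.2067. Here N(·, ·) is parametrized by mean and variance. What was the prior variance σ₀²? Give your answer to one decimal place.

σ₀² = 67.8

For the Normal–Normal model with known σ², precisions add: τ_n = τ₀ + n/σ².
So 1/σ₀² = 1/1.2067 − 21/25.8 = 0.828706 − 0.813953 = 0.014753.
Hence σ₀² = 1/0.014753 ≈ 67.8.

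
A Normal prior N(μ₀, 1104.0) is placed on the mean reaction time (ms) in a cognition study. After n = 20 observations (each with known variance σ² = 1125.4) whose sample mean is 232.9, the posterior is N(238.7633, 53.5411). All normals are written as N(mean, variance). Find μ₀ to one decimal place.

μ₀ = 353.8

With known observation variance, the Normal–Normal posterior has precision τ_n = τ₀ + n/σ² and mean μ_n = (τ₀μ₀ + (n/σ²)x̄)/τ_n.
Here τ₀ = 1/1104.0 = 0.000906 and τ_data = 20/1125.4 = 0.017771, so τ_n = 0.018677.
Rearranging for μ₀: μ₀ = (μ_n·τ_n − τ_data·x̄)/τ₀ = (238.7633·0.018677 − 0.017771·232.9) / 0.000906 = 0.320516/0.000906 ≈ 353.8.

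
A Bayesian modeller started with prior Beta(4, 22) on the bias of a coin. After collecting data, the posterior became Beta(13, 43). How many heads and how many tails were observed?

Beta is conjugate to the binomial likelihood: posterior = Beta(a+s, b+f).
So s = 13 − 4 = 9 and f = 43 − 22 = 21.

9 heads and 21 tails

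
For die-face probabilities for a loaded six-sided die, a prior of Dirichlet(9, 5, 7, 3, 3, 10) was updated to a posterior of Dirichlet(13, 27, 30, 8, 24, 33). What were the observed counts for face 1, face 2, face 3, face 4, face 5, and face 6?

counts (4, 22, 23, 5, 21, 23)

For a Dirichlet(α) prior with multinomial counts c, the posterior is Dirichlet(α + c) componentwise.
Counts are posterior − prior componentwise: 13−9=4, 27−5=22, 30−7=23, 8−3=5, 24−3=21, 33−10=23.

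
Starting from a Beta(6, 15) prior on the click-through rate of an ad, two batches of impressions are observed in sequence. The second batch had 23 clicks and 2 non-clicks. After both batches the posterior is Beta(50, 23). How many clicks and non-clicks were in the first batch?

Sequential conjugate updates are equivalent to a single update on the pooled data, so total successes = posterior α − prior α and total failures = posterior β − prior β.
Total across both batches: 50−6=44 clicks, 23−15=8 non-clicks.
Subtract the second batch: 44−23=21 clicks and 8−2=6 non-clicks.

21 clicks and 6 non-clicks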